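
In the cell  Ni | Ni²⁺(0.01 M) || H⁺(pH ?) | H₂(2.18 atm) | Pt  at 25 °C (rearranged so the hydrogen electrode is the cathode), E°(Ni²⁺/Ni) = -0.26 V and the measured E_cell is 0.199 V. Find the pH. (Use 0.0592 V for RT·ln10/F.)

E°_cell = 0.26 V and n = 2.
log Q = n(E° − E)/0.0592 = 2×(0.26 − 0.199)/0.0592 = 2.061.
With Q = [Ni²⁺]·P(H₂) / [H⁺]^2, solving for [H⁺] gives log[H⁺] = -1.861, so pH = 1.86.

pH = 1.86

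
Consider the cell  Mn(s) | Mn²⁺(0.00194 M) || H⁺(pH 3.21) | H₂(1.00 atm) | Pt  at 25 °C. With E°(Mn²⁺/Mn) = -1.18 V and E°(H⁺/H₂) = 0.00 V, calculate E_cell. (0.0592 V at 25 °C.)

The hydrogen couple is the cathode, so E°_cell = 1.18 V; n = 2.
[H⁺] = 10^(−3.21) = 6.2 × 10^-4 M, and Q = [Mn²⁺]·P(H₂) / [H⁺]^2 = 5100.
E = E° − (0.0592/2) log Q = 1.18 − (0.0592/2)(3.708) = 1.070 V.

1.07 V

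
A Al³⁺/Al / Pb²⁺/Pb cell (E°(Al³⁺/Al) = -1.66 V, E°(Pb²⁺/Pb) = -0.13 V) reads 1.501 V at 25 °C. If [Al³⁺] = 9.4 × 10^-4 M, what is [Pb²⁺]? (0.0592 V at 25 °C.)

0.001 M

From the Nernst equation, log Q = n(E° − E)/0.0592 = 6(1.53 − 1.501)/0.0592 = 2.939, so Q = 869.
With Q = [Al³⁺]^2/[Pb²⁺]^3 and the known concentrations, [Pb²⁺]^3 in the denominator gives [Pb²⁺] = 0.001 M.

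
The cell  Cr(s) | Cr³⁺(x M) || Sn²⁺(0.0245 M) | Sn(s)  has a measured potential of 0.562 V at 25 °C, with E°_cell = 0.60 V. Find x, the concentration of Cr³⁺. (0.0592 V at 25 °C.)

From the Nernst equation, log Q = n(E° − E)/0.0592 = 6(0.60 − 0.562)/0.0592 = 3.851, so Q = 7100.
With Q = [Cr³⁺]^2/[Sn²⁺]^3 and the known concentrations, [Cr³⁺]^2 in the numerator gives [Cr³⁺] = 0.32 M.

0.32 M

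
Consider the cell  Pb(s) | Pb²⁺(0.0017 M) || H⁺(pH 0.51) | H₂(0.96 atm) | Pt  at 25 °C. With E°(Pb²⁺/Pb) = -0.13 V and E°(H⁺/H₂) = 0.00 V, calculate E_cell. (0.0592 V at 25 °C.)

0.18 V

The hydrogen couple is the cathode, so E°_cell = 0.13 V; n = 2.
[H⁺] = 10^(−0.51) = 0.31 M, and Q = [Pb²⁺]·P(H₂) / [H⁺]^2 = 0.0171.
E = E° − (0.0592/2) log Q = 0.13 − (0.0592/2)(-1.767) = 0.182 V.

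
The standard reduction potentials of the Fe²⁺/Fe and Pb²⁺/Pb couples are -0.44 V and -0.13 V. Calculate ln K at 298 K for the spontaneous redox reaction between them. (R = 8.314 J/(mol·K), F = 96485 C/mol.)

E°_cell = -0.13 − (-0.44) = 0.31 V, with n = 2 electrons transferred.
At equilibrium E = 0, so the Nernst equation gives ln K = nFE°/RT = (2)(96485)(0.31)/((8.314)(298)) = 24.14.

ln K = 24.1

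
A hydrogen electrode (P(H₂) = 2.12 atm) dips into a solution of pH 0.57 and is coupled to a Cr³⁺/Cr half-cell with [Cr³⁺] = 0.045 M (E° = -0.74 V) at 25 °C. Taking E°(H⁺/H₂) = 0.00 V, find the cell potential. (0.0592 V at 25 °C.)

The hydrogen couple is the cathode, so E°_cell = 0.74 V; n = 6.
[H⁺] = 10^(−0.57) = 0.27 M, and Q = [Cr³⁺]^2·P(H₂)^3 / [H⁺]^6 = 50.7.
E = E° − (0.0592/6) log Q = 0.74 − (0.0592/6)(1.705) = 0.723 V.

0.72 V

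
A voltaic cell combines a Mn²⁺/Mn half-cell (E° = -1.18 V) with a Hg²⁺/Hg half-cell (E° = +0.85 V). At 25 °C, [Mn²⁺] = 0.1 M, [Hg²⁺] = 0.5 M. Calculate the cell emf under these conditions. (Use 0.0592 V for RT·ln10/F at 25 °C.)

2.05 V

The Hg²⁺/Hg couple has the higher reduction potential and acts as the cathode, so E°_cell = +0.85 − (-1.18) = 2.03 V.
Balancing electrons gives n = 2; the reaction quotient is Q = [Mn²⁺]/[Hg²⁺] = 0.200.
At 25 °C, E = E° − (0.0592/n) log Q = 2.03 − (0.0592/2)(-0.699) = 2.030 + 0.021 = 2.051 V.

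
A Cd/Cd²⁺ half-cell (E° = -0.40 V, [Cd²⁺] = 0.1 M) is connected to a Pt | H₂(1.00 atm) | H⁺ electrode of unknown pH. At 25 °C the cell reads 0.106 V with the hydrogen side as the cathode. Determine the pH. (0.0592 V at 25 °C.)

E°_cell = 0.40 V and n = 2.
log Q = n(E° − E)/0.0592 = 2×(0.40 − 0.106)/0.0592 = 9.932.
With Q = [Cd²⁺]·P(H₂) / [H⁺]^2, solving for [H⁺] gives log[H⁺] = -5.466, so pH = 5.47.

pH = 5.47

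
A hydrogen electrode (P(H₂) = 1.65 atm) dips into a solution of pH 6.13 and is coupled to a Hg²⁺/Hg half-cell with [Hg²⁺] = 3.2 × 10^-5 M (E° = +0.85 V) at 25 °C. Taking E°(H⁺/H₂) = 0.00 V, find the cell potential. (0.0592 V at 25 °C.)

1.09 V

The Hg²⁺/Hg couple is the cathode, so E°_cell = 0.85 V; n = 2.
[H⁺] = 10^(−6.13) = 7.4 × 10^-7 M, and Q = [H⁺]^2 / ([Hg²⁺]·P(H₂)) = 1.04 × 10^-8.
E = E° − (0.0592/2) log Q = 0.85 − (0.0592/2)(-7.983) = 1.086 V.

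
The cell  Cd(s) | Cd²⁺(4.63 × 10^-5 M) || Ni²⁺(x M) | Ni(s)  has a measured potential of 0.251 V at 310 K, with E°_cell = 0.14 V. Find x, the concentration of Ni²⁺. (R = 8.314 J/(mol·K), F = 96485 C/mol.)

0.19 M

From the Nernst equation, ln Q = nF(E° − E)/RT = 2×96485×(0.14 − 0.251)/(8.314×310) = -8.311, so Q = 2.46 × 10^-4.
With Q = [Cd²⁺]/[Ni²⁺] and the known concentrations, [Ni²⁺] in the denominator gives [Ni²⁺] = 0.19 M.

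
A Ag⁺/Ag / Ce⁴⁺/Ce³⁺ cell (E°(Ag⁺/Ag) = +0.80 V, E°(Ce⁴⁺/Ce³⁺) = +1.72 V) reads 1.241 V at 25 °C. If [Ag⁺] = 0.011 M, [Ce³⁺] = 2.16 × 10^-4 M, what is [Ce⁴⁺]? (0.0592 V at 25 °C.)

0.63 M

From the Nernst equation, log Q = n(E° − E)/0.0592 = 1(0.92 − 1.241)/0.0592 = -5.422, so Q = 3.78 × 10^-6.
With Q = [Ag⁺]·[Ce³⁺]/[Ce⁴⁺] and the known concentrations, [Ce⁴⁺] in the denominator gives [Ce⁴⁺] = 0.63 M.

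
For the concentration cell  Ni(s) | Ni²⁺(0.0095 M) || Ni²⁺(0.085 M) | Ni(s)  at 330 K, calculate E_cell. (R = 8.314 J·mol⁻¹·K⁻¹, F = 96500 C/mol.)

Both half-cells are Ni²⁺/Ni, so E°_cell = 0. The concentrated side is the cathode; the cell reaction moves Ni²⁺ from high to low concentration with n = 2.
Q = [Ni²⁺]_dilute/[Ni²⁺]_conc = 0.0095/0.085 = 0.112.
E = 0 − (RT/nF) ln Q = −((8.314×330)/(2×96500))(-2.191) = 0.0311 V.

0.031 V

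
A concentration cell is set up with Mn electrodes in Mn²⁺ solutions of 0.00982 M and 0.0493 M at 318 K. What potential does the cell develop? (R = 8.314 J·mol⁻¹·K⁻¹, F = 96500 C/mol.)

0.022 V

Both half-cells are Mn²⁺/Mn, so E°_cell = 0. The concentrated side is the cathode; the cell reaction moves Mn²⁺ from high to low concentration with n = 2.
Q = [Mn²⁺]_dilute/[Mn²⁺]_conc = 0.00982/0.0493 = 0.199.
E = 0 − (RT/nF) ln Q = −((8.314×318)/(2×96500))(-1.614) = 0.0221 V.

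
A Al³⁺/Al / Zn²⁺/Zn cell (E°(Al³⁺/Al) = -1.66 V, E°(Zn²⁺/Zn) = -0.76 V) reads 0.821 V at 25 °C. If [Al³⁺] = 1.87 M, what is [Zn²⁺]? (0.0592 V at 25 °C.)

0.0033 M

From the Nernst equation, log Q = n(E° − E)/0.0592 = 6(0.90 − 0.821)/0.0592 = 8.007, so Q = 1.02 × 10^8.
With Q = [Al³⁺]^2/[Zn²⁺]^3 and the known concentrations, [Zn²⁺]^3 in the denominator gives [Zn²⁺] = 0.0033 M.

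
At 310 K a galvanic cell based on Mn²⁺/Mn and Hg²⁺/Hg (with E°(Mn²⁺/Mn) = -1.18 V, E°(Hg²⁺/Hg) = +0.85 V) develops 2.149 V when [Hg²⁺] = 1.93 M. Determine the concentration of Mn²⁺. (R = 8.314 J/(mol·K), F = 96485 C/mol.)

From the Nernst equation, ln Q = nF(E° − E)/RT = 2×96485×(2.03 − 2.149)/(8.314×310) = -8.910, so Q = 1.35 × 10^-4.
With Q = [Mn²⁺]/[Hg²⁺] and the known concentrations, [Mn²⁺] in the numerator gives [Mn²⁺] = 2.6 × 10^-4 M.

2.6 × 10^-4 M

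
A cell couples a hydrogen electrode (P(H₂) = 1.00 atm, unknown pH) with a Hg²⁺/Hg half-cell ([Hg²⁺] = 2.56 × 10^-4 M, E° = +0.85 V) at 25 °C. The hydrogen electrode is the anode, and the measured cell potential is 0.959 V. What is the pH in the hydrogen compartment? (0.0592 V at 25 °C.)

E°_cell = 0.85 V and n = 2.
log Q = n(E° − E)/0.0592 = 2×(0.85 − 0.959)/0.0592 = -3.682.
With Q = [H⁺]^2 / ([Hg²⁺]·P(H₂)), solving for [H⁺] gives log[H⁺] = -3.637, so pH = 3.64.

pH = 3.64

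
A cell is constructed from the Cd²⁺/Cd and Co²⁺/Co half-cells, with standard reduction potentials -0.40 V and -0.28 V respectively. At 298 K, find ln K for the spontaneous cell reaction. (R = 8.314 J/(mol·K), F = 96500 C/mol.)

ln K = 9.3

E°_cell = -0.28 − (-0.40) = 0.12 V, with n = 2 electrons transferred.
At equilibrium E = 0, so the Nernst equation gives ln K = nFE°/RT = (2)(96500)(0.12)/((8.314)(298)) = 9.35.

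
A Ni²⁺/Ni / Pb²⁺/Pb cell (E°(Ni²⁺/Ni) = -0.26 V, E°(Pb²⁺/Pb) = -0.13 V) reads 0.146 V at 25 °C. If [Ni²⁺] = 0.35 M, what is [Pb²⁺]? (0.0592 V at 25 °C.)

From the Nernst equation, log Q = n(E° − E)/0.0592 = 2(0.13 − 0.146)/0.0592 = -0.541, so Q = 0.288.
With Q = [Ni²⁺]/[Pb²⁺] and the known concentrations, [Pb²⁺] in the denominator gives [Pb²⁺] = 1.2 M.

1.2 M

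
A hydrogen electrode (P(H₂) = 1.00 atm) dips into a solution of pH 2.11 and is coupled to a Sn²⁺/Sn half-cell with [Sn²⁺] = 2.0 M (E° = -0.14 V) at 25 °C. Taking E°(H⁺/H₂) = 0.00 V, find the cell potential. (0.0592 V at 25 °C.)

The hydrogen couple is the cathode, so E°_cell = 0.14 V; n = 2.
[H⁺] = 10^(−2.11) = 0.0078 M, and Q = [Sn²⁺]·P(H₂) / [H⁺]^2 = 3.32 × 10^4.
E = E° − (0.0592/2) log Q = 0.14 − (0.0592/2)(4.521) = 0.006 V.

0.006 V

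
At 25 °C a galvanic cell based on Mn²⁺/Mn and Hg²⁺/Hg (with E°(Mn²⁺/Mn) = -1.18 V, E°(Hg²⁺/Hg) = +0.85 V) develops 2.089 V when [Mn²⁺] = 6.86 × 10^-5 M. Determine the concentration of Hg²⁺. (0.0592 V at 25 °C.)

From the Nernst equation, log Q = n(E° − E)/0.0592 = 2(2.03 − 2.089)/0.0592 = -1.993, so Q = 0.0102.
With Q = [Mn²⁺]/[Hg²⁺] and the known concentrations, [Hg²⁺] in the denominator gives [Hg²⁺] = 0.0068 M.

0.0068 M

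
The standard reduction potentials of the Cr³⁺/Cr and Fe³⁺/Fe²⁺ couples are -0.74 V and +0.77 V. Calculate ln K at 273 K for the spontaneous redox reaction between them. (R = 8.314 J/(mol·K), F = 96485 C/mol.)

ln K = 192.6

E°_cell = +0.77 − (-0.74) = 1.51 V, with n = 3 electrons transferred.
At equilibrium E = 0, so the Nernst equation gives ln K = nFE°/RT = (3)(96485)(1.51)/((8.314)(273)) = 192.57.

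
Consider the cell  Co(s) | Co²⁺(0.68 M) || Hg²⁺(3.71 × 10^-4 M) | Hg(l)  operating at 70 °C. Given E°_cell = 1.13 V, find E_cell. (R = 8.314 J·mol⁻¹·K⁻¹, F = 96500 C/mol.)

1.02 V

Balancing electrons gives n = 2; the reaction quotient is Q = [Co²⁺]/[Hg²⁺] = 1830.
E = E° − (RT/nF) ln Q = 1.13 − (8.314×343)/(2×96500) × (7.514) = 1.130 − 0.111 = 1.019 V.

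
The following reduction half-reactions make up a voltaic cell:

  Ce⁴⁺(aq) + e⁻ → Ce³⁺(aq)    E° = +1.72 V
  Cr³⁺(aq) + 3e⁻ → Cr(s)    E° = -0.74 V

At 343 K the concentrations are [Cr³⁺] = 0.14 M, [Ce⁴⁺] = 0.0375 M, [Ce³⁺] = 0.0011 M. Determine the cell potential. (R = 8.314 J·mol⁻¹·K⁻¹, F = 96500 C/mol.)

2.58 V

The Ce⁴⁺/Ce³⁺ couple has the higher reduction potential and acts as the cathode, so E°_cell = +1.72 − (-0.74) = 2.46 V.
Balancing electrons gives n = 3; the reaction quotient is Q = [Cr³⁺]·[Ce³⁺]^3/[Ce⁴⁺]^3 = 3.53 × 10^-6.
E = E° − (RT/nF) ln Q = 2.46 − (8.314×343)/(3×96500) × (-12.553) = 2.460 + 0.124 = 2.584 V.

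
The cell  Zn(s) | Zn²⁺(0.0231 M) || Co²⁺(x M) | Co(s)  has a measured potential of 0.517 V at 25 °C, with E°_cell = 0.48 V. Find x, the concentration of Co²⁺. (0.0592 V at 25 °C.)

0.41 M

From the Nernst equation, log Q = n(E° − E)/0.0592 = 2(0.48 − 0.517)/0.0592 = -1.250, so Q = 0.0562.
With Q = [Zn²⁺]/[Co²⁺] and the known concentrations, [Co²⁺] in the denominator gives [Co²⁺] = 0.41 M.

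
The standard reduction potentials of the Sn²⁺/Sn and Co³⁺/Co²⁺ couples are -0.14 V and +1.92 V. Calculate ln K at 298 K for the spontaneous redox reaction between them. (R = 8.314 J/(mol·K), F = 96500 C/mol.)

E°_cell = +1.92 − (-0.14) = 2.06 V, with n = 2 electrons transferred.
At equilibrium E = 0, so the Nernst equation gives ln K = nFE°/RT = (2)(96500)(2.06)/((8.314)(298)) = 160.47.

ln K = 160.5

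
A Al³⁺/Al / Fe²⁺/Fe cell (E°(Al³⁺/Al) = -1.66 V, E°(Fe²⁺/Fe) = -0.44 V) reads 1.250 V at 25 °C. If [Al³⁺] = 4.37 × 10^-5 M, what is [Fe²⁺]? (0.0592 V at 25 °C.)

0.013 M

From the Nernst equation, log Q = n(E° − E)/0.0592 = 6(1.22 − 1.250)/0.0592 = -3.041, so Q = 9.11 × 10^-4.
With Q = [Al³⁺]^2/[Fe²⁺]^3 and the known concentrations, [Fe²⁺]^3 in the denominator gives [Fe²⁺] = 0.013 M.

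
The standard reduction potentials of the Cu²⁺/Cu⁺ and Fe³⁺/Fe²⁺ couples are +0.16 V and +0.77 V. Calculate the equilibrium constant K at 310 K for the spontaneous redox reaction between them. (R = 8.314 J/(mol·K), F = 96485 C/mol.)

8.3 × 10^9

E°_cell = +0.77 − (+0.16) = 0.61 V, with n = 1 electron transferred.
At equilibrium E = 0, so the Nernst equation gives ln K = nFE°/RT = (1)(96485)(0.61)/((8.314)(310)) = 22.84.
K = e^22.84 = 8.3 × 10^9.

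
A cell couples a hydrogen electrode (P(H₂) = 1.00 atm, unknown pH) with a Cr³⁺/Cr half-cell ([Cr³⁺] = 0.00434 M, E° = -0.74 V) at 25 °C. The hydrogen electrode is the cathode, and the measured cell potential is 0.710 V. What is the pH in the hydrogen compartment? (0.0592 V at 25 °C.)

pH = 1.29

E°_cell = 0.74 V and n = 6.
log Q = n(E° − E)/0.0592 = 6×(0.74 − 0.710)/0.0592 = 3.041.
With Q = [Cr³⁺]^2·P(H₂)^3 / [H⁺]^6, solving for [H⁺] gives log[H⁺] = -1.294, so pH = 1.29.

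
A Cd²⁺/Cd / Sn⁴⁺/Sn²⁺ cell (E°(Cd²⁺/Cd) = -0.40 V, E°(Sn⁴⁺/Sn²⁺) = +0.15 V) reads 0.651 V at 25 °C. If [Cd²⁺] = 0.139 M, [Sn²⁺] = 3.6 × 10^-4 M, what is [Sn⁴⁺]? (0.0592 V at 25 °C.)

0.13 M

From the Nernst equation, log Q = n(E° − E)/0.0592 = 2(0.55 − 0.651)/0.0592 = -3.412, so Q = 3.87 × 10^-4.
With Q = [Cd²⁺]·[Sn²⁺]/[Sn⁴⁺] and the known concentrations, [Sn⁴⁺] in the denominator gives [Sn⁴⁺] = 0.13 M.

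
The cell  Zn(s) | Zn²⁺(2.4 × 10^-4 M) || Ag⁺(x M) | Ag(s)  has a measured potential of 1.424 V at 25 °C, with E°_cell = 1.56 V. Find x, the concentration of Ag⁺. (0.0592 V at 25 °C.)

7.8 × 10^-5 M

From the Nernst equation, log Q = n(E° − E)/0.0592 = 2(1.56 − 1.424)/0.0592 = 4.595, so Q = 3.93 × 10^4.
With Q = [Zn²⁺]/[Ag⁺]^2 and the known concentrations, [Ag⁺]^2 in the denominator gives [Ag⁺] = 7.8 × 10^-5 M.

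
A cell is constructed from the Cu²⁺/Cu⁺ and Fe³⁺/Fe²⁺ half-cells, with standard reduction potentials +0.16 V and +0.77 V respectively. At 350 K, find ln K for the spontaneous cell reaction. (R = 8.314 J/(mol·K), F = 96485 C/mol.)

ln K = 20.2

E°_cell = +0.77 − (+0.16) = 0.61 V, with n = 1 electron transferred.
At equilibrium E = 0, so the Nernst equation gives ln K = nFE°/RT = (1)(96485)(0.61)/((8.314)(350)) = 20.23.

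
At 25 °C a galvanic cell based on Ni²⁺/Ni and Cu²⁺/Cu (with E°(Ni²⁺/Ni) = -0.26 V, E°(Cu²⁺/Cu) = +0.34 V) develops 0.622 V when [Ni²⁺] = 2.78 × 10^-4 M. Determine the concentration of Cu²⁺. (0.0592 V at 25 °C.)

From the Nernst equation, log Q = n(E° − E)/0.0592 = 2(0.60 − 0.622)/0.0592 = -0.743, so Q = 0.181.
With Q = [Ni²⁺]/[Cu²⁺] and the known concentrations, [Cu²⁺] in the denominator gives [Cu²⁺] = 0.0015 M.

0.0015 M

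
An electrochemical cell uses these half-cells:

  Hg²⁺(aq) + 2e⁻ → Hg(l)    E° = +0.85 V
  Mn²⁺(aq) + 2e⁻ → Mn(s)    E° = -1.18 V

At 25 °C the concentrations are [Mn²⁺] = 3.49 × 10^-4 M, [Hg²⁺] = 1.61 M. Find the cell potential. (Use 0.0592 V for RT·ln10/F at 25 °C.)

The Hg²⁺/Hg couple has the higher reduction potential and acts as the cathode, so E°_cell = +0.85 − (-1.18) = 2.03 V.
Balancing electrons gives n = 2; the reaction quotient is Q = [Mn²⁺]/[Hg²⁺] = 2.17 × 10^-4.
At 25 °C, E = E° − (0.0592/n) log Q = 2.03 − (0.0592/2)(-3.664) = 2.030 + 0.108 = 2.138 V.

2.14 V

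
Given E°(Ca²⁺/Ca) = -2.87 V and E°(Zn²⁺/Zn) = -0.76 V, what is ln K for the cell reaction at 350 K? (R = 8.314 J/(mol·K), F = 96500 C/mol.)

ln K = 139.9

E°_cell = -0.76 − (-2.87) = 2.11 V, with n = 2 electrons transferred.
At equilibrium E = 0, so the Nernst equation gives ln K = nFE°/RT = (2)(96500)(2.11)/((8.314)(350)) = 139.95.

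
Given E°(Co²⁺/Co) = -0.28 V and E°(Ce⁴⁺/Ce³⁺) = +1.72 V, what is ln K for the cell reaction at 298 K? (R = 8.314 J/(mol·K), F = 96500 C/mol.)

ln K = 155.8

E°_cell = +1.72 − (-0.28) = 2.00 V, with n = 2 electrons transferred.
At equilibrium E = 0, so the Nernst equation gives ln K = nFE°/RT = (2)(96500)(2.00)/((8.314)(298)) = 155.80.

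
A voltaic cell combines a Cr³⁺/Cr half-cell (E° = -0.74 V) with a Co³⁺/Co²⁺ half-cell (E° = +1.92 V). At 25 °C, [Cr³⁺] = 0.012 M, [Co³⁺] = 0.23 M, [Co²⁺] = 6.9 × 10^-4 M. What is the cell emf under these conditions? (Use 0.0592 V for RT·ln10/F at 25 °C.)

The Co³⁺/Co²⁺ couple has the higher reduction potential and acts as the cathode, so E°_cell = +1.92 − (-0.74) = 2.66 V.
Balancing electrons gives n = 3; the reaction quotient is Q = [Cr³⁺]·[Co²⁺]^3/[Co³⁺]^3 = 3.24 × 10^-10.
At 25 °C, E = E° − (0.0592/n) log Q = 2.66 − (0.0592/3)(-9.489) = 2.660 + 0.187 = 2.847 V.

2.85 V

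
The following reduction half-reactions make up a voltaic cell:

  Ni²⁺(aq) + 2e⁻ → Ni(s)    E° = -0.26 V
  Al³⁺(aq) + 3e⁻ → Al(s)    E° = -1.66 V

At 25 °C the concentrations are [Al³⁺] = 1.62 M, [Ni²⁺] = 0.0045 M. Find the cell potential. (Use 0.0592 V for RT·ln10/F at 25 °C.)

The Ni²⁺/Ni couple has the higher reduction potential and acts as the cathode, so E°_cell = -0.26 − (-1.66) = 1.40 V.
Balancing electrons gives n = 6; the reaction quotient is Q = [Al³⁺]^2/[Ni²⁺]^3 = 2.88 × 10^7.
At 25 °C, E = E° − (0.0592/n) log Q = 1.40 − (0.0592/6)(7.459) = 1.400 − 0.074 = 1.326 V.

1.33 V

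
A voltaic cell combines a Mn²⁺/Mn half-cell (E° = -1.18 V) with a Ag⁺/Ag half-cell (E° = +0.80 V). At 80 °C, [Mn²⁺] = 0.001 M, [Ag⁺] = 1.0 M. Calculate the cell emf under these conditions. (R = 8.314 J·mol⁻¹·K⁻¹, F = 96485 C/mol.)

2.09 V

The Ag⁺/Ag couple has the higher reduction potential and acts as the cathode, so E°_cell = +0.80 − (-1.18) = 1.98 V.
Balancing electrons gives n = 2; the reaction quotient is Q = [Mn²⁺]/[Ag⁺]^2 = 0.00100.
E = E° − (RT/nF) ln Q = 1.98 − (8.314×353)/(2×96485) × (-6.908) = 1.980 + 0.105 = 2.085 V.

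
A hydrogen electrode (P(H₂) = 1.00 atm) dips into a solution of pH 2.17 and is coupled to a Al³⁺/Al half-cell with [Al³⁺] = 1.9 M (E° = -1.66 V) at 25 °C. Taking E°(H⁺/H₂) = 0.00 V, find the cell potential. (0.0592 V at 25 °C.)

1.53 V

The hydrogen couple is the cathode, so E°_cell = 1.66 V; n = 6.
[H⁺] = 10^(−2.17) = 0.0068 M, and Q = [Al³⁺]^2·P(H₂)^3 / [H⁺]^6 = 3.78 × 10^13.
E = E° − (0.0592/6) log Q = 1.66 − (0.0592/6)(13.578) = 1.526 V.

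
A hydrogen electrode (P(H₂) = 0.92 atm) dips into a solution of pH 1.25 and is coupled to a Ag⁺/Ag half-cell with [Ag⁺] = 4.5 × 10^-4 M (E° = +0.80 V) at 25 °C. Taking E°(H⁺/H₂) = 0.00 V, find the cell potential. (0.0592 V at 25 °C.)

0.67 V

The Ag⁺/Ag couple is the cathode, so E°_cell = 0.80 V; n = 2.
[H⁺] = 10^(−1.25) = 0.056 M, and Q = [H⁺]^2 / ([Ag⁺]^2·P(H₂)) = 1.7 × 10^4.
E = E° − (0.0592/2) log Q = 0.80 − (0.0592/2)(4.230) = 0.675 V.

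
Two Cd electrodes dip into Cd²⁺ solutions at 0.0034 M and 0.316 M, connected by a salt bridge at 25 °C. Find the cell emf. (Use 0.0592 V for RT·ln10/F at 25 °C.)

0.058 V

Both half-cells are Cd²⁺/Cd, so E°_cell = 0. The concentrated side is the cathode; the cell reaction moves Cd²⁺ from high to low concentration with n = 2.
Q = [Cd²⁺]_dilute/[Cd²⁺]_conc = 0.0034/0.316 = 0.0108.
E = 0 − (0.0592/2) log Q = −(0.0592/2)(-1.968) = 0.0583 V.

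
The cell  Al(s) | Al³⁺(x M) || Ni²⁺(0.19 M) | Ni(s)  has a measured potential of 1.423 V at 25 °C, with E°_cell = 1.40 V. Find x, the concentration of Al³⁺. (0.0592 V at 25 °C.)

0.0057 M

From the Nernst equation, log Q = n(E° − E)/0.0592 = 6(1.40 − 1.423)/0.0592 = -2.331, so Q = 0.00467.
With Q = [Al³⁺]^2/[Ni²⁺]^3 and the known concentrations, [Al³⁺]^2 in the numerator gives [Al³⁺] = 0.0057 M.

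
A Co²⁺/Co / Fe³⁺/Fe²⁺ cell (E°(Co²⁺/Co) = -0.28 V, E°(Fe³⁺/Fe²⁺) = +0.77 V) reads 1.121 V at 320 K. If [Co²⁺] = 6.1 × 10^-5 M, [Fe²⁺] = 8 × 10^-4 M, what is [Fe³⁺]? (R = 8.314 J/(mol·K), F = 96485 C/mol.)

8.2 × 10^-5 M

From the Nernst equation, ln Q = nF(E° − E)/RT = 2×96485×(1.05 − 1.121)/(8.314×320) = -5.150, so Q = 0.00580.
With Q = [Co²⁺]·[Fe²⁺]^2/[Fe³⁺]^2 and the known concentrations, [Fe³⁺]^2 in the denominator gives [Fe³⁺] = 8.2 × 10^-5 M.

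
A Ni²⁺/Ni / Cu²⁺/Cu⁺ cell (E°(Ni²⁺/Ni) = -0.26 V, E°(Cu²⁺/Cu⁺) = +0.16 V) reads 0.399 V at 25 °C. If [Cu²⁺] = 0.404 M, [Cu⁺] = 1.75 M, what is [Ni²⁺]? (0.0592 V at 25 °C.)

From the Nernst equation, log Q = n(E° − E)/0.0592 = 2(0.42 − 0.399)/0.0592 = 0.709, so Q = 5.12.
With Q = [Ni²⁺]·[Cu⁺]^2/[Cu²⁺]^2 and the known concentrations, [Ni²⁺] in the numerator gives [Ni²⁺] = 0.27 M.

0.27 M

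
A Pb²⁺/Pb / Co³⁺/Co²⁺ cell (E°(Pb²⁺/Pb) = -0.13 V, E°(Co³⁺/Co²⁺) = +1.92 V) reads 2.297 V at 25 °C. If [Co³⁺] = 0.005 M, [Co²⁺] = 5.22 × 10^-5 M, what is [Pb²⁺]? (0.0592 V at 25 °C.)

4.1 × 10^-5 M

From the Nernst equation, log Q = n(E° − E)/0.0592 = 2(2.05 − 2.297)/0.0592 = -8.345, so Q = 4.52 × 10^-9.
With Q = [Pb²⁺]·[Co²⁺]^2/[Co³⁺]^2 and the known concentrations, [Pb²⁺] in the numerator gives [Pb²⁺] = 4.1 × 10^-5 M.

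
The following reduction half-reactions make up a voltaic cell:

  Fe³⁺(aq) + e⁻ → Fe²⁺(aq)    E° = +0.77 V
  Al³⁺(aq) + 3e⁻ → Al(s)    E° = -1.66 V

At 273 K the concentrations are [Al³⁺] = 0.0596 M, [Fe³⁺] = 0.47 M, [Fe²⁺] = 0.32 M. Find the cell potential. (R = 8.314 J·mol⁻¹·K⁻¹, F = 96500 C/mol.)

2.46 V

The Fe³⁺/Fe²⁺ couple has the higher reduction potential and acts as the cathode, so E°_cell = +0.77 − (-1.66) = 2.43 V.
Balancing electrons gives n = 3; the reaction quotient is Q = [Al³⁺]·[Fe²⁺]^3/[Fe³⁺]^3 = 0.0188.
E = E° − (RT/nF) ln Q = 2.43 − (8.314×273)/(3×96500) × (-3.973) = 2.430 + 0.031 = 2.461 V.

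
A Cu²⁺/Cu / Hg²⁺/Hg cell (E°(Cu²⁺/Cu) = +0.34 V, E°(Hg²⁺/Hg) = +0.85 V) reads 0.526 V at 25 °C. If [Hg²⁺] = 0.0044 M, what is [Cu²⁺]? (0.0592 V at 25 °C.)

0.0013 M

From the Nernst equation, log Q = n(E° − E)/0.0592 = 2(0.51 − 0.526)/0.0592 = -0.541, so Q = 0.288.
With Q = [Cu²⁺]/[Hg²⁺] and the known concentrations, [Cu²⁺] in the numerator gives [Cu²⁺] = 0.0013 M.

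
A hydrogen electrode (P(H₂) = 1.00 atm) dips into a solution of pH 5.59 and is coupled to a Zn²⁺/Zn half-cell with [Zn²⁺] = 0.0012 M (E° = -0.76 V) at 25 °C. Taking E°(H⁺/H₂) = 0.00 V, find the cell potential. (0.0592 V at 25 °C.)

The hydrogen couple is the cathode, so E°_cell = 0.76 V; n = 2.
[H⁺] = 10^(−5.59) = 2.6 × 10^-6 M, and Q = [Zn²⁺]·P(H₂) / [H⁺]^2 = 1.82 × 10^8.
E = E° − (0.0592/2) log Q = 0.76 − (0.0592/2)(8.259) = 0.516 V.

0.52 V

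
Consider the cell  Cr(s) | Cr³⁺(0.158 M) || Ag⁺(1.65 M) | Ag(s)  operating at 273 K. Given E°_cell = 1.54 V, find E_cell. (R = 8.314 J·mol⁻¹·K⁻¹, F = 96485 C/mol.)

1.57 V

Balancing electrons gives n = 3; the reaction quotient is Q = [Cr³⁺]/[Ag⁺]^3 = 0.0352.
E = E° − (RT/nF) ln Q = 1.54 − (8.314×273)/(3×96485) × (-3.347) = 1.540 + 0.026 = 1.566 V.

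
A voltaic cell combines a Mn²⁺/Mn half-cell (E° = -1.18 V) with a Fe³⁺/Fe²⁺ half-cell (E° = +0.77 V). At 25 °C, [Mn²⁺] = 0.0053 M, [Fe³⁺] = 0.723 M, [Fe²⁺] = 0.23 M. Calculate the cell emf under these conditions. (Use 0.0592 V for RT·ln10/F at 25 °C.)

The Fe³⁺/Fe²⁺ couple has the higher reduction potential and acts as the cathode, so E°_cell = +0.77 − (-1.18) = 1.95 V.
Balancing electrons gives n = 2; the reaction quotient is Q = [Mn²⁺]·[Fe²⁺]^2/[Fe³⁺]^2 = 5.36 × 10^-4.
At 25 °C, E = E° − (0.0592/n) log Q = 1.95 − (0.0592/2)(-3.271) = 1.950 + 0.097 = 2.047 V.

2.05 V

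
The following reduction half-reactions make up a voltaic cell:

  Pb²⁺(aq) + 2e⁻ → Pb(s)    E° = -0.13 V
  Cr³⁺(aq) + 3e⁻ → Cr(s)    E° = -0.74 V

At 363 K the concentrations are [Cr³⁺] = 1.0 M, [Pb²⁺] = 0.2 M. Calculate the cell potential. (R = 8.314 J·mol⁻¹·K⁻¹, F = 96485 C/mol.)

The Pb²⁺/Pb couple has the higher reduction potential and acts as the cathode, so E°_cell = -0.13 − (-0.74) = 0.61 V.
Balancing electrons gives n = 6; the reaction quotient is Q = [Cr³⁺]^2/[Pb²⁺]^3 = 125.
E = E° − (RT/nF) ln Q = 0.61 − (8.314×363)/(6×96485) × (4.828) = 0.610 − 0.025 = 0.585 V.

0.585 V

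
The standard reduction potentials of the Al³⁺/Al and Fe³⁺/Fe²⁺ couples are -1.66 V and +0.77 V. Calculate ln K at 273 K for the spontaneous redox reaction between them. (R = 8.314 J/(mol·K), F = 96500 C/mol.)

ln K = 309.9

E°_cell = +0.77 − (-1.66) = 2.43 V, with n = 3 electrons transferred.
At equilibrium E = 0, so the Nernst equation gives ln K = nFE°/RT = (3)(96500)(2.43)/((8.314)(273)) = 309.94.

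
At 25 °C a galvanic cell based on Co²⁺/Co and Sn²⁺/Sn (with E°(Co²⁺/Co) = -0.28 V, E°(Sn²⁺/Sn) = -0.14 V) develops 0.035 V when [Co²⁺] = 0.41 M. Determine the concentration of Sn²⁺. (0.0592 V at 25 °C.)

From the Nernst equation, log Q = n(E° − E)/0.0592 = 2(0.14 − 0.035)/0.0592 = 3.547, so Q = 3530.
With Q = [Co²⁺]/[Sn²⁺] and the known concentrations, [Sn²⁺] in the denominator gives [Sn²⁺] = 1.2 × 10^-4 M.

1.2 × 10^-4 M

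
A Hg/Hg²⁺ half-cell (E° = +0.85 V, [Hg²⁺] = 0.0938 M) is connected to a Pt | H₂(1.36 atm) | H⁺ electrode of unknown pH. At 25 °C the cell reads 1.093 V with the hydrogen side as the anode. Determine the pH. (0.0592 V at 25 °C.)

pH = 4.55

E°_cell = 0.85 V and n = 2.
log Q = n(E° − E)/0.0592 = 2×(0.85 − 1.093)/0.0592 = -8.209.
With Q = [H⁺]^2 / ([Hg²⁺]·P(H₂)), solving for [H⁺] gives log[H⁺] = -4.552, so pH = 4.55.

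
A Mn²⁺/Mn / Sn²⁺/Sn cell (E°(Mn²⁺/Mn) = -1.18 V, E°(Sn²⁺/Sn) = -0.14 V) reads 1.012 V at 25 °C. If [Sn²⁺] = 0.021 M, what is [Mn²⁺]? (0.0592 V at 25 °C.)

From the Nernst equation, log Q = n(E° − E)/0.0592 = 2(1.04 − 1.012)/0.0592 = 0.946, so Q = 8.83.
With Q = [Mn²⁺]/[Sn²⁺] and the known concentrations, [Mn²⁺] in the numerator gives [Mn²⁺] = 0.19 M.

0.19 M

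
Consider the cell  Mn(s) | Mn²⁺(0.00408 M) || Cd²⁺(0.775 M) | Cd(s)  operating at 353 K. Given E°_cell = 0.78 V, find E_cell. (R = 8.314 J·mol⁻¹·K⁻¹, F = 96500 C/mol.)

Balancing electrons gives n = 2; the reaction quotient is Q = [Mn²⁺]/[Cd²⁺] = 0.00526.
E = E° − (RT/nF) ln Q = 0.78 − (8.314×353)/(2×96500) × (-5.247) = 0.780 + 0.080 = 0.860 V.

0.860 V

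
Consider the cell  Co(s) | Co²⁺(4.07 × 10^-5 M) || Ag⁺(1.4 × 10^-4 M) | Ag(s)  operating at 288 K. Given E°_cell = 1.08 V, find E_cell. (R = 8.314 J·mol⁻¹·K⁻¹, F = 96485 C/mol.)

Balancing electrons gives n = 2; the reaction quotient is Q = [Co²⁺]/[Ag⁺]^2 = 2080.
E = E° − (RT/nF) ln Q = 1.08 − (8.314×288)/(2×96485) × (7.638) = 1.080 − 0.095 = 0.985 V.

0.985 V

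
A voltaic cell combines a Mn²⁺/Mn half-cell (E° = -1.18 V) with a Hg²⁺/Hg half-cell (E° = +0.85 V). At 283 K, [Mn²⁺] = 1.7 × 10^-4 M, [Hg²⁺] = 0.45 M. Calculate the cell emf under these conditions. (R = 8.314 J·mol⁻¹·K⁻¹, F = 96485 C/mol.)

2.13 V

The Hg²⁺/Hg couple has the higher reduction potential and acts as the cathode, so E°_cell = +0.85 − (-1.18) = 2.03 V.
Balancing electrons gives n = 2; the reaction quotient is Q = [Mn²⁺]/[Hg²⁺] = 3.78 × 10^-4.
E = E° − (RT/nF) ln Q = 2.03 − (8.314×283)/(2×96485) × (-7.881) = 2.030 + 0.096 = 2.126 V.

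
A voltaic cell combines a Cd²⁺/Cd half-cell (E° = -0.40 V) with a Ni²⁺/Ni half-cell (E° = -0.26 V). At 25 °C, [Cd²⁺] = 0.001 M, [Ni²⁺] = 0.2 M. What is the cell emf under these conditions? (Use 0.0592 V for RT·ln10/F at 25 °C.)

The Ni²⁺/Ni couple has the higher reduction potential and acts as the cathode, so E°_cell = -0.26 − (-0.40) = 0.14 V.
Balancing electrons gives n = 2; the reaction quotient is Q = [Cd²⁺]/[Ni²⁺] = 0.00500.
At 25 °C, E = E° − (0.0592/n) log Q = 0.14 − (0.0592/2)(-2.301) = 0.140 + 0.068 = 0.208 V.

0.208 V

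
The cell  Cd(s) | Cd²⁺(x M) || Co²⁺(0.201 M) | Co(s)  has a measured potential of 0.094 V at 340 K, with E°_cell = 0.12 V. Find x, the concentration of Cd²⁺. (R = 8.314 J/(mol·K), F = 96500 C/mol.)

1.2 M

From the Nernst equation, ln Q = nF(E° − E)/RT = 2×96500×(0.12 − 0.094)/(8.314×340) = 1.775, so Q = 5.90.
With Q = [Cd²⁺]/[Co²⁺] and the known concentrations, [Cd²⁺] in the numerator gives [Cd²⁺] = 1.2 M.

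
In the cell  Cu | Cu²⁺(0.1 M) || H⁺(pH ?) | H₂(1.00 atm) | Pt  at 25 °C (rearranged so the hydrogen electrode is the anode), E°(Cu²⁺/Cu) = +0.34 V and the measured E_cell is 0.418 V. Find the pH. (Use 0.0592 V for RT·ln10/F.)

pH = 1.82

E°_cell = 0.34 V and n = 2.
log Q = n(E° − E)/0.0592 = 2×(0.34 − 0.418)/0.0592 = -2.635.
With Q = [H⁺]^2 / ([Cu²⁺]·P(H₂)), solving for [H⁺] gives log[H⁺] = -1.818, so pH = 1.82.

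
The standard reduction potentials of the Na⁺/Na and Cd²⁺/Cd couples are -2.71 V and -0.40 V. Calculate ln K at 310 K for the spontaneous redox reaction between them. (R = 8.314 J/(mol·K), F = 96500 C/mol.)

E°_cell = -0.40 − (-2.71) = 2.31 V, with n = 2 electrons transferred.
At equilibrium E = 0, so the Nernst equation gives ln K = nFE°/RT = (2)(96500)(2.31)/((8.314)(310)) = 172.98.

ln K = 173.0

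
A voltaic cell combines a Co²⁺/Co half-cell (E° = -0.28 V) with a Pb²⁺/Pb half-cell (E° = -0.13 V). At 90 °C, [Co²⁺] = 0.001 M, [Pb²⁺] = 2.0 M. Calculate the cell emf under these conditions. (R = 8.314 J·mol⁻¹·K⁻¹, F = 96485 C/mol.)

0.269 V

The Pb²⁺/Pb couple has the higher reduction potential and acts as the cathode, so E°_cell = -0.13 − (-0.28) = 0.15 V.
Balancing electrons gives n = 2; the reaction quotient is Q = [Co²⁺]/[Pb²⁺] = 5 × 10^-4.
E = E° − (RT/nF) ln Q = 0.15 − (8.314×363)/(2×96485) × (-7.601) = 0.150 + 0.119 = 0.269 V.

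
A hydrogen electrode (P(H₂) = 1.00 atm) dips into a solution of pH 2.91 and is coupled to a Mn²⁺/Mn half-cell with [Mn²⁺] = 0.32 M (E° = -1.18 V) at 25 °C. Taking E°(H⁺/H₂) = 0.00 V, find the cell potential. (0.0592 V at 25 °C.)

1.02 V

The hydrogen couple is the cathode, so E°_cell = 1.18 V; n = 2.
[H⁺] = 10^(−2.91) = 0.0012 M, and Q = [Mn²⁺]·P(H₂) / [H⁺]^2 = 2.11 × 10^5.
E = E° − (0.0592/2) log Q = 1.18 − (0.0592/2)(5.325) = 1.022 V.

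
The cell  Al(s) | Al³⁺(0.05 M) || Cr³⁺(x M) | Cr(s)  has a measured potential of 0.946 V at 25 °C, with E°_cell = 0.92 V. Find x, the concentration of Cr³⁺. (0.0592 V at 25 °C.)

From the Nernst equation, log Q = n(E° − E)/0.0592 = 3(0.92 − 0.946)/0.0592 = -1.318, so Q = 0.0481.
With Q = [Al³⁺]/[Cr³⁺] and the known concentrations, [Cr³⁺] in the denominator gives [Cr³⁺] = 1.0 M.

1.0 M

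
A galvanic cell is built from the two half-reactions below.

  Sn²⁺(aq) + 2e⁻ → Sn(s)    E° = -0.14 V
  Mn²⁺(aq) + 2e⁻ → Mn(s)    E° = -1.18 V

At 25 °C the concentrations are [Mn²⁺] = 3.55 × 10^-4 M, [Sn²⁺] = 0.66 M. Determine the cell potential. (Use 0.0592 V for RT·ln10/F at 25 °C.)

The Sn²⁺/Sn couple has the higher reduction potential and acts as the cathode, so E°_cell = -0.14 − (-1.18) = 1.04 V.
Balancing electrons gives n = 2; the reaction quotient is Q = [Mn²⁺]/[Sn²⁺] = 5.38 × 10^-4.
At 25 °C, E = E° − (0.0592/n) log Q = 1.04 − (0.0592/2)(-3.269) = 1.040 + 0.097 = 1.137 V.

1.14 V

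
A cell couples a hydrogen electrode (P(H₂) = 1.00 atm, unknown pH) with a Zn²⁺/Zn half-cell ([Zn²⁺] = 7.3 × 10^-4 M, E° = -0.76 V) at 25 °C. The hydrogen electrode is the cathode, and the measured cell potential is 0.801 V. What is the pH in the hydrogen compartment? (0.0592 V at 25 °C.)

pH = 0.88

E°_cell = 0.76 V and n = 2.
log Q = n(E° − E)/0.0592 = 2×(0.76 − 0.801)/0.0592 = -1.385.
With Q = [Zn²⁺]·P(H₂) / [H⁺]^2, solving for [H⁺] gives log[H⁺] = -0.876, so pH = 0.88.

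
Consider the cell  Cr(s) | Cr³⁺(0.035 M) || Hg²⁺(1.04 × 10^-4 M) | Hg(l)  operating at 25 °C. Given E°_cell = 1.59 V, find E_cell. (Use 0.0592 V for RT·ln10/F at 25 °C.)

1.50 V

Balancing electrons gives n = 6; the reaction quotient is Q = [Cr³⁺]^2/[Hg²⁺]^3 = 1.09 × 10^9.
At 25 °C, E = E° − (0.0592/n) log Q = 1.59 − (0.0592/6)(9.037) = 1.590 − 0.089 = 1.501 V.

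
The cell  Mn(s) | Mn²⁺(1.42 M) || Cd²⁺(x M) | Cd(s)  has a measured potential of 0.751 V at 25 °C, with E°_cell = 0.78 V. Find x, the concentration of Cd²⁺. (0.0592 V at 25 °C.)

0.15 M

From the Nernst equation, log Q = n(E° − E)/0.0592 = 2(0.78 − 0.751)/0.0592 = 0.980, so Q = 9.54.
With Q = [Mn²⁺]/[Cd²⁺] and the known concentrations, [Cd²⁺] in the denominator gives [Cd²⁺] = 0.15 M.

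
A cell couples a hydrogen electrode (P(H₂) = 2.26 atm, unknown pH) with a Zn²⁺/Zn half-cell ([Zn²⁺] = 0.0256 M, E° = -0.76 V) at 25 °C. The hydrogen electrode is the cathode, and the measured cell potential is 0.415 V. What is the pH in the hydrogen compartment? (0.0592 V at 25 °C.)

E°_cell = 0.76 V and n = 2.
log Q = n(E° − E)/0.0592 = 2×(0.76 − 0.415)/0.0592 = 11.655.
With Q = [Zn²⁺]·P(H₂) / [H⁺]^2, solving for [H⁺] gives log[H⁺] = -6.447, so pH = 6.45.

pH = 6.45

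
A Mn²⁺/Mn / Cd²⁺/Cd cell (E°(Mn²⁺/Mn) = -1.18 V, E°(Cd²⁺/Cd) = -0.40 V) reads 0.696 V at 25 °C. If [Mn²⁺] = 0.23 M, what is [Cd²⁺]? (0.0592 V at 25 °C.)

3.3 × 10^-4 M

From the Nernst equation, log Q = n(E° − E)/0.0592 = 2(0.78 − 0.696)/0.0592 = 2.838, so Q = 688.
With Q = [Mn²⁺]/[Cd²⁺] and the known concentrations, [Cd²⁺] in the denominator gives [Cd²⁺] = 3.3 × 10^-4 M.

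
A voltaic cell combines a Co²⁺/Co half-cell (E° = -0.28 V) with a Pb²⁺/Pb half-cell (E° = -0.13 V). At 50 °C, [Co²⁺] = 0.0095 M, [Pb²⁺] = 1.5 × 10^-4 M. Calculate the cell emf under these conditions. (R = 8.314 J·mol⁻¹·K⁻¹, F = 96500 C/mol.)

0.092 V

The Pb²⁺/Pb couple has the higher reduction potential and acts as the cathode, so E°_cell = -0.13 − (-0.28) = 0.15 V.
Balancing electrons gives n = 2; the reaction quotient is Q = [Co²⁺]/[Pb²⁺] = 63.3.
E = E° − (RT/nF) ln Q = 0.15 − (8.314×323)/(2×96500) × (4.148) = 0.150 − 0.058 = 0.092 V.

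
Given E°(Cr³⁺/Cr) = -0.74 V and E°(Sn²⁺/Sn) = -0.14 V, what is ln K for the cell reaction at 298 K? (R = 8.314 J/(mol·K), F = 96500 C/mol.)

E°_cell = -0.14 − (-0.74) = 0.60 V, with n = 6 electrons transferred.
At equilibrium E = 0, so the Nernst equation gives ln K = nFE°/RT = (6)(96500)(0.60)/((8.314)(298)) = 140.22.

ln K = 140.2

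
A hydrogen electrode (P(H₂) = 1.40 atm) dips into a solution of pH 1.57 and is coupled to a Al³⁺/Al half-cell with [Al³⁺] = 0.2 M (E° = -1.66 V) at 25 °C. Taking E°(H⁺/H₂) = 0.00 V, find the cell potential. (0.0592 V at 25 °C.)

1.58 V

The hydrogen couple is the cathode, so E°_cell = 1.66 V; n = 6.
[H⁺] = 10^(−1.57) = 0.027 M, and Q = [Al³⁺]^2·P(H₂)^3 / [H⁺]^6 = 2.89 × 10^8.
E = E° − (0.0592/6) log Q = 1.66 − (0.0592/6)(8.460) = 1.577 V.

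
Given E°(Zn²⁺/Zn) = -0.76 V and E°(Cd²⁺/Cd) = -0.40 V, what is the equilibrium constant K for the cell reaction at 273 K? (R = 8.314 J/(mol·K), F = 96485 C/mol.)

E°_cell = -0.40 − (-0.76) = 0.36 V, with n = 2 electrons transferred.
At equilibrium E = 0, so the Nernst equation gives ln K = nFE°/RT = (2)(96485)(0.36)/((8.314)(273)) = 30.61.
K = e^30.61 = 2 × 10^13.

2 × 10^13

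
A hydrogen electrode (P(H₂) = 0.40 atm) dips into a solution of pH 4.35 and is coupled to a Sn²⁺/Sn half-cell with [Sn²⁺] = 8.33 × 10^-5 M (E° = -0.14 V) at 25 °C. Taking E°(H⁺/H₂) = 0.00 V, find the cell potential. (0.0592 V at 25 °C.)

The hydrogen couple is the cathode, so E°_cell = 0.14 V; n = 2.
[H⁺] = 10^(−4.35) = 4.5 × 10^-5 M, and Q = [Sn²⁺]·P(H₂) / [H⁺]^2 = 1.67 × 10^4.
E = E° − (0.0592/2) log Q = 0.14 − (0.0592/2)(4.223) = 0.015 V.

0.015 V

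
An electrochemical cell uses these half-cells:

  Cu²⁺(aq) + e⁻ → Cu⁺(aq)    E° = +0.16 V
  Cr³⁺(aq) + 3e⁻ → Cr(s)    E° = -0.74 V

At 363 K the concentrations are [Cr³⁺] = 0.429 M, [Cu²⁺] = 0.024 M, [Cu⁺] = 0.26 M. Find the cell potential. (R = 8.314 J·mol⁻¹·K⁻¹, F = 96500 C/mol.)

0.834 V

The Cu²⁺/Cu⁺ couple has the higher reduction potential and acts as the cathode, so E°_cell = +0.16 − (-0.74) = 0.90 V.
Balancing electrons gives n = 3; the reaction quotient is Q = [Cr³⁺]·[Cu⁺]^3/[Cu²⁺]^3 = 545.
E = E° − (RT/nF) ln Q = 0.90 − (8.314×363)/(3×96500) × (6.302) = 0.900 − 0.066 = 0.834 V.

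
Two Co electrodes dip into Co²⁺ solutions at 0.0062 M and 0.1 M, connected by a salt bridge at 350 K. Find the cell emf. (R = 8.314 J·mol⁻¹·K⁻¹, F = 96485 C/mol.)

Both half-cells are Co²⁺/Co, so E°_cell = 0. The concentrated side is the cathode; the cell reaction moves Co²⁺ from high to low concentration with n = 2.
Q = [Co²⁺]_dilute/[Co²⁺]_conc = 0.0062/0.1 = 0.0620.
E = 0 − (RT/nF) ln Q = −((8.314×350)/(2×96485))(-2.781) = 0.0419 V.

0.042 V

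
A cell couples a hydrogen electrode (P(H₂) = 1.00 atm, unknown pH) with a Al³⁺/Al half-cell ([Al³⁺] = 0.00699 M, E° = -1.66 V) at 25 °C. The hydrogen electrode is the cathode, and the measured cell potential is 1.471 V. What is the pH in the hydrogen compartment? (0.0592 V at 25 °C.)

E°_cell = 1.66 V and n = 6.
log Q = n(E° − E)/0.0592 = 6×(1.66 − 1.471)/0.0592 = 19.155.
With Q = [Al³⁺]^2·P(H₂)^3 / [H⁺]^6, solving for [H⁺] gives log[H⁺] = -3.911, so pH = 3.91.

pH = 3.91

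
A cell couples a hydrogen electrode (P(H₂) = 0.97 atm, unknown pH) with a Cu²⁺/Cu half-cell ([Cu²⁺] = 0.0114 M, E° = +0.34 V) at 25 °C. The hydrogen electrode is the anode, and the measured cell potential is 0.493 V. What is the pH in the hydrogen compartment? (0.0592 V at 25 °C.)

pH = 3.56

E°_cell = 0.34 V and n = 2.
log Q = n(E° − E)/0.0592 = 2×(0.34 − 0.493)/0.0592 = -5.169.
With Q = [H⁺]^2 / ([Cu²⁺]·P(H₂)), solving for [H⁺] gives log[H⁺] = -3.563, so pH = 3.56.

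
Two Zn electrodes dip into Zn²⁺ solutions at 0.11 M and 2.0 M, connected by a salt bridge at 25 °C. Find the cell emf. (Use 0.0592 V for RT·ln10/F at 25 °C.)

Both half-cells are Zn²⁺/Zn, so E°_cell = 0. The concentrated side is the cathode; the cell reaction moves Zn²⁺ from high to low concentration with n = 2.
Q = [Zn²⁺]_dilute/[Zn²⁺]_conc = 0.11/2.0 = 0.0550.
E = 0 − (0.0592/2) log Q = −(0.0592/2)(-1.260) = 0.0373 V.

0.037 V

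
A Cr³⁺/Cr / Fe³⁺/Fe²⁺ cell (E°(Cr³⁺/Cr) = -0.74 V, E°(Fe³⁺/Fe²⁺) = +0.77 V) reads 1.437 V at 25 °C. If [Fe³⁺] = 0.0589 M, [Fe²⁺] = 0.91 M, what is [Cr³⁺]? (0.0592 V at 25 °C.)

From the Nernst equation, log Q = n(E° − E)/0.0592 = 3(1.51 − 1.437)/0.0592 = 3.699, so Q = 5000.
With Q = [Cr³⁺]·[Fe²⁺]^3/[Fe³⁺]^3 and the known concentrations, [Cr³⁺] in the numerator gives [Cr³⁺] = 1.4 M.

1.4 M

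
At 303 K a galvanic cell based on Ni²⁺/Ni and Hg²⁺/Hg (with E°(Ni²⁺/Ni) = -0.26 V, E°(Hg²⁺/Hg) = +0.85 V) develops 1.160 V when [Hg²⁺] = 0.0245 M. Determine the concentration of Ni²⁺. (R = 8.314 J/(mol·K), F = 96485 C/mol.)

From the Nernst equation, ln Q = nF(E° − E)/RT = 2×96485×(1.11 − 1.160)/(8.314×303) = -3.830, so Q = 0.0217.
With Q = [Ni²⁺]/[Hg²⁺] and the known concentrations, [Ni²⁺] in the numerator gives [Ni²⁺] = 5.3 × 10^-4 M.

5.3 × 10^-4 M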